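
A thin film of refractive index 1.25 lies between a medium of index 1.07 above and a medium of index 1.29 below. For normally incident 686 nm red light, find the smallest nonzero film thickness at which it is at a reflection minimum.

137 nm

At the upper boundary (n = 1.07 to n = 1.25) the reflected ray undergoes a half-wave phase shift.
Bottom surface (1.25 → 1.29): reflection off a higher-index medium gives a half-wave phase shift.
Net: no relative phase inversion (both shifts match).
For minimum reflection here: 2 n t = (m + ½) λ.
Minimum at m = 0: t = λ / (4 n) = 686 / (4 × 1.25) = 137 nm.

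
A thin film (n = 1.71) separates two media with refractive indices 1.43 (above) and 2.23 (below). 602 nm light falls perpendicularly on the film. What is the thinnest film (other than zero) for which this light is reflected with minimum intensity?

88.0 nm

Ray reflecting at the top interface goes from n = 1.43 toward n = 1.71: a half-wave phase shift.
Bottom surface (1.71 → 2.23): reflection off a higher-index medium gives a half-wave phase shift.
The two reflections carry the same phase change, so no net offset.
With no net inversion, destructive interference in reflection requires 2 n t = (m + ½) λ.
Minimum at m = 0: t = λ / (4 n) = 602 / (4 × 1.71) = 88.0 nm.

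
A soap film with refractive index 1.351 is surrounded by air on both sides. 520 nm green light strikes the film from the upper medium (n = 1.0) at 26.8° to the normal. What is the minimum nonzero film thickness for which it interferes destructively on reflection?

At the upper boundary (n = 1.0 to n = 1.351) the reflected ray undergoes a half-wave phase shift.
At the lower boundary (n = 1.351 to n = 1.0) the reflected ray undergoes no phase shift.
The two reflections differ by half a wavelength.
With one net inversion, destructive interference in reflection requires 2 n t cos θ_r = m λ.
Snell's law: 1.0 sin 26.8° = 1.351 sin θ_r → sin θ_r = 0.334, cos θ_r = 0.943.
Minimum nonzero at m = 1: t = λ / (2 n cos θ_r) = 520 / (2 × 1.351 × 0.943) = 204 nm.

204 nm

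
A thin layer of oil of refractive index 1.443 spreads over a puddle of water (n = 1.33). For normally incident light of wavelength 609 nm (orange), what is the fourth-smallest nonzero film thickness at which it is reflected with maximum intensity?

739 nm

Ray reflecting at the top interface goes from n = 1.0 toward n = 1.443: a half-wave phase shift.
Ray reflecting at the bottom interface goes from n = 1.443 toward n = 1.33: no phase shift.
Exactly one π shift → a net half-wave offset.
For maximum reflection here: 2 n t = (m + ½) λ.
The fourth-smallest nonzero thickness corresponds to m = 3: t = (m + ½) λ / (2 n) = 3.50 × 609 / (2 × 1.443) = 739 nm.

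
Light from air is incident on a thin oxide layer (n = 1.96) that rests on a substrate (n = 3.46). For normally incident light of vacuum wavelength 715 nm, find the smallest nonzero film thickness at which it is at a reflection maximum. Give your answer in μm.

0.182 μm

Top surface (1.0 → 1.96): reflection off a higher-index medium gives a half-wave phase shift.
Ray reflecting at the bottom interface goes from n = 1.96 toward n = 3.46: a half-wave phase shift.
Net: no relative phase inversion (both shifts match).
So the condition for constructive reflection is 2 n t = m λ.
Minimum nonzero at m = 1: t = λ / (2 n) = 715 / (2 × 1.96) = 182 nm.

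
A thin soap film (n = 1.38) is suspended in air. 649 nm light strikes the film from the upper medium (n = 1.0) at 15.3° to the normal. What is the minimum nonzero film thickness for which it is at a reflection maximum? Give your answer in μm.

Ray reflecting at the top interface goes from n = 1.0 toward n = 1.38: a half-wave phase shift.
At the lower boundary (n = 1.38 to n = 1.0) the reflected ray undergoes no phase shift.
Net: one phase inversion between the two reflected rays.
With one net inversion, constructive interference in reflection requires 2 n t cos θ_r = (m + ½) λ.
Snell's law: 1.0 sin 15.3° = 1.38 sin θ_r → sin θ_r = 0.191, cos θ_r = 0.982.
Minimum at m = 0: t = λ / (4 n cos θ_r) = 649 / (4 × 1.38 × 0.982) = 120 nm.

0.120 μm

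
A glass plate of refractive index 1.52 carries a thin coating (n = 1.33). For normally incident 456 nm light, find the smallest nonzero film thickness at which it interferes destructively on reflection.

85.7 nm

At the upper boundary (n = 1.0 to n = 1.33) the reflected ray undergoes a half-wave phase shift.
Bottom surface (1.33 → 1.52): reflection off a higher-index medium gives a half-wave phase shift.
Net: no relative phase inversion (both shifts match).
For dark reflection here: 2 n t = (m + ½) λ.
Minimum at m = 0: t = λ / (4 n) = 456 / (4 × 1.33) = 85.7 nm.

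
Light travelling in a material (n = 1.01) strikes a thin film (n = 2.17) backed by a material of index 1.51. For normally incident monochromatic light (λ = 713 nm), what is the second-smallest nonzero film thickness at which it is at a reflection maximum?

246 nm

At the upper boundary (n = 1.01 to n = 2.17) the reflected ray undergoes a half-wave phase shift.
Ray reflecting at the bottom interface goes from n = 2.17 toward n = 1.51: no phase shift.
Net: one phase inversion between the two reflected rays.
So the condition for constructive reflection is 2 n t = (m + ½) λ.
The second-smallest nonzero thickness corresponds to m = 1: t = (m + ½) λ / (2 n) = 1.50 × 713 / (2 × 2.17) = 246 nm.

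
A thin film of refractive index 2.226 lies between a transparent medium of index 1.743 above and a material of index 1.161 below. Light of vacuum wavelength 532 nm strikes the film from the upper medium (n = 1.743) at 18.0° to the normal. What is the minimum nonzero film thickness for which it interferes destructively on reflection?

123 nm

Top surface (1.743 → 2.226): reflection off a higher-index medium gives a half-wave phase shift.
Ray reflecting at the bottom interface goes from n = 2.226 toward n = 1.161: no phase shift.
The two reflections differ by half a wavelength.
So the condition for destructive reflection is 2 n t cos θ_r = m λ.
Snell's law: 1.743 sin 18.0° = 2.226 sin θ_r → sin θ_r = 0.242, cos θ_r = 0.970.
Minimum nonzero at m = 1: t = λ / (2 n cos θ_r) = 532 / (2 × 2.226 × 0.970) = 123 nm.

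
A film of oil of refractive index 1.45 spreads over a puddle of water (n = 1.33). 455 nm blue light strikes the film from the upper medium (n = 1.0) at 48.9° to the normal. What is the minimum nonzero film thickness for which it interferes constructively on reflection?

At the upper boundary (n = 1.0 to n = 1.45) the reflected ray undergoes a half-wave phase shift.
Ray reflecting at the bottom interface goes from n = 1.45 toward n = 1.33: no phase shift.
Exactly one π shift → a net half-wave offset.
With one net inversion, constructive interference in reflection requires 2 n t cos θ_r = (m + ½) λ.
Snell's law: 1.0 sin 48.9° = 1.45 sin θ_r → sin θ_r = 0.520, cos θ_r = 0.854.
Minimum at m = 0: t = λ / (4 n cos θ_r) = 455 / (4 × 1.45 × 0.854) = 91.8 nm.

91.8 nm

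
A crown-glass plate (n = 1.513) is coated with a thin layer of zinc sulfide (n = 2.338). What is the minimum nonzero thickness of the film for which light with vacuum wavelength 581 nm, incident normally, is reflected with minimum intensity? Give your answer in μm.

At the upper boundary (n = 1.0 to n = 2.338) the reflected ray undergoes a half-wave phase shift.
Bottom surface (2.338 → 1.513): reflection off a lower-index medium gives no phase shift.
Net: one phase inversion between the two reflected rays.
For minimum reflection here: 2 n t = m λ.
Minimum nonzero at m = 1: t = λ / (2 n) = 581 / (2 × 2.338) = 124 nm.

0.124 μm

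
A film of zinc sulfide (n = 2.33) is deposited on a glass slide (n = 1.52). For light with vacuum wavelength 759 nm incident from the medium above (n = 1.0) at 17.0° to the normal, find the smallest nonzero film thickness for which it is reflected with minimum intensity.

Top surface (1.0 → 2.33): reflection off a higher-index medium gives a half-wave phase shift.
Bottom surface (2.33 → 1.52): reflection off a lower-index medium gives no phase shift.
Net: one phase inversion between the two reflected rays.
For minimum reflection here: 2 n t cos θ_r = m λ.
Snell's law: 1.0 sin 17.0° = 2.33 sin θ_r → sin θ_r = 0.125, cos θ_r = 0.992.
Minimum nonzero at m = 1: t = λ / (2 n cos θ_r) = 759 / (2 × 2.33 × 0.992) = 164 nm.

164 nm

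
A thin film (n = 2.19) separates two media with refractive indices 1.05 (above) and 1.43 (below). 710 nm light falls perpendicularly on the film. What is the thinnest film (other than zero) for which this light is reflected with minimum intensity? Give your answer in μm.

0.162 μm

Top surface (1.05 → 2.19): reflection off a higher-index medium gives a half-wave phase shift.
At the lower boundary (n = 2.19 to n = 1.43) the reflected ray undergoes no phase shift.
Exactly one π shift → a net half-wave offset.
So the condition for destructive reflection is 2 n t = m λ.
Minimum nonzero at m = 1: t = λ / (2 n) = 710 / (2 × 2.19) = 162 nm.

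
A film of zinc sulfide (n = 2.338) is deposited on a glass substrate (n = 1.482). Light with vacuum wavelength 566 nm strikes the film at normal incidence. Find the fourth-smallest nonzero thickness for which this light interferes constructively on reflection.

Top surface (1.0 → 2.338): reflection off a higher-index medium gives a half-wave phase shift.
Bottom surface (2.338 → 1.482): reflection off a lower-index medium gives no phase shift.
The two reflections differ by half a wavelength.
With one net inversion, constructive interference in reflection requires 2 n t = (m + ½) λ.
The fourth-smallest nonzero thickness corresponds to m = 3: t = (m + ½) λ / (2 n) = 3.50 × 566 / (2 × 2.338) = 424 nm.

424 nm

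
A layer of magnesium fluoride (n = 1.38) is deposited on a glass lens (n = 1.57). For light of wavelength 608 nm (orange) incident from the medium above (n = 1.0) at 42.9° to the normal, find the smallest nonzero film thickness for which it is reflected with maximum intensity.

253 nm

Ray reflecting at the top interface goes from n = 1.0 toward n = 1.38: a half-wave phase shift.
At the lower boundary (n = 1.38 to n = 1.57) the reflected ray undergoes a half-wave phase shift.
The two reflections carry the same phase change, so no net offset.
For maximum reflection here: 2 n t cos θ_r = m λ.
Snell's law: 1.0 sin 42.9° = 1.38 sin θ_r → sin θ_r = 0.493, cos θ_r = 0.870.
Minimum nonzero at m = 1: t = λ / (2 n cos θ_r) = 608 / (2 × 1.38 × 0.870) = 253 nm.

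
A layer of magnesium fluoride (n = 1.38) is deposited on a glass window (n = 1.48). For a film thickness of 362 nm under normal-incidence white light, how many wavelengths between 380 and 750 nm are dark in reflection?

2

Top surface (1.0 → 1.38): reflection off a higher-index medium gives a half-wave phase shift.
Bottom surface (1.38 → 1.48): reflection off a higher-index medium gives a half-wave phase shift.
Zero or two π shifts → no net half-wave offset.
For minimum reflection here: 2 n t = (m + ½) λ.
λ = 2 n t / (m + ½) = 999 / (m + ½) nm.
m=0: 1998 nm (IR); m=1: 666 nm (visible); m=2: 400 nm (visible); m=3: 285 nm (UV).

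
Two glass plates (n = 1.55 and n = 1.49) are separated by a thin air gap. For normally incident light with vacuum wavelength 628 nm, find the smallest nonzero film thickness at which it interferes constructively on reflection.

157 nm

At the upper boundary (n = 1.55 to n = 1.0) the reflected ray undergoes no phase shift.
At the lower boundary (n = 1.0 to n = 1.49) the reflected ray undergoes a half-wave phase shift.
Net: one phase inversion between the two reflected rays.
For strong reflection here: 2 n t = (m + ½) λ.
Minimum at m = 0: t = λ / (4 n) = 628 / (4 × 1.0) = 157 nm.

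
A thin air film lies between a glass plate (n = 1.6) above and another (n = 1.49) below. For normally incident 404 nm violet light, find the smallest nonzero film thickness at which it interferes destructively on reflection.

Ray reflecting at the top interface goes from n = 1.6 toward n = 1.0: no phase shift.
Bottom surface (1.0 → 1.49): reflection off a higher-index medium gives a half-wave phase shift.
The two reflections differ by half a wavelength.
With one net inversion, destructive interference in reflection requires 2 n t = m λ.
Minimum nonzero at m = 1: t = λ / (2 n) = 404 / (2 × 1.0) = 202 nm.

202 nm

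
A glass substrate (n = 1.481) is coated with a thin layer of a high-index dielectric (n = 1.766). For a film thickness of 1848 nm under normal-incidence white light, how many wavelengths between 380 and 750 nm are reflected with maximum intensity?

Ray reflecting at the top interface goes from n = 1.0 toward n = 1.766: a half-wave phase shift.
Ray reflecting at the bottom interface goes from n = 1.766 toward n = 1.481: no phase shift.
Net: one phase inversion between the two reflected rays.
With one net inversion, constructive interference in reflection requires 2 n t = (m + ½) λ.
λ = 2 n t / (m + ½) = 6527 / (m + ½) nm.
m=8: 768 nm (IR); m=9: 687 nm (visible); m=10: 622 nm (visible); m=11: 568 nm (visible); m=12: 522 nm (visible); m=13: 483 nm (visible); m=14: 450 nm (visible); m=15: 421 nm (visible); m=16: 396 nm (visible); m=17: 373 nm (UV).

8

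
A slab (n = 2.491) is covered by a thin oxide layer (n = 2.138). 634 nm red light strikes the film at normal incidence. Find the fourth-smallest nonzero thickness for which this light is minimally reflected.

Ray reflecting at the top interface goes from n = 1.0 toward n = 2.138: a half-wave phase shift.
Bottom surface (2.138 → 2.491): reflection off a higher-index medium gives a half-wave phase shift.
Zero or two π shifts → no net half-wave offset.
So the condition for destructive reflection is 2 n t = (m + ½) λ.
The fourth-smallest nonzero thickness corresponds to m = 3: t = (m + ½) λ / (2 n) = 3.50 × 634 / (2 × 2.138) = 519 nm.

519 nm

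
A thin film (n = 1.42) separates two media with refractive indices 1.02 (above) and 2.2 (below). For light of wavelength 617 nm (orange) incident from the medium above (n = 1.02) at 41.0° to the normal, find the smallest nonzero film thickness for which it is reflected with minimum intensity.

Top surface (1.02 → 1.42): reflection off a higher-index medium gives a half-wave phase shift.
At the lower boundary (n = 1.42 to n = 2.2) the reflected ray undergoes a half-wave phase shift.
The two reflections carry the same phase change, so no net offset.
With no net inversion, destructive interference in reflection requires 2 n t cos θ_r = (m + ½) λ.
Snell's law: 1.02 sin 41.0° = 1.42 sin θ_r → sin θ_r = 0.471, cos θ_r = 0.882.
Minimum at m = 0: t = λ / (4 n cos θ_r) = 617 / (4 × 1.42 × 0.882) = 123 nm.

123 nm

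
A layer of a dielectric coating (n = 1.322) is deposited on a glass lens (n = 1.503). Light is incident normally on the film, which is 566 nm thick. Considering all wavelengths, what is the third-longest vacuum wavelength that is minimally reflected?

At the upper boundary (n = 1.0 to n = 1.322) the reflected ray undergoes a half-wave phase shift.
At the lower boundary (n = 1.322 to n = 1.503) the reflected ray undergoes a half-wave phase shift.
The two reflections carry the same phase change, so no net offset.
For dark reflection here: 2 n t = (m + ½) λ.
λ = 2 n t / (m + ½). The third-longest wavelength is m = 2: λ = 2 × 1.322 × 566 / 2.50 = 599 nm.

599 nm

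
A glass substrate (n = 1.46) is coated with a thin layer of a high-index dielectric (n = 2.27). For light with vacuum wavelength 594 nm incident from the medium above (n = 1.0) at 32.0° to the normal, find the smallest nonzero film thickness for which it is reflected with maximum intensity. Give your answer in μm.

At the upper boundary (n = 1.0 to n = 2.27) the reflected ray undergoes a half-wave phase shift.
Bottom surface (2.27 → 1.46): reflection off a lower-index medium gives no phase shift.
Net: one phase inversion between the two reflected rays.
So the condition for constructive reflection is 2 n t cos θ_r = (m + ½) λ.
Snell's law: 1.0 sin 32.0° = 2.27 sin θ_r → sin θ_r = 0.233, cos θ_r = 0.972.
Minimum at m = 0: t = λ / (4 n cos θ_r) = 594 / (4 × 2.27 × 0.972) = 67.3 nm.

0.0673 μm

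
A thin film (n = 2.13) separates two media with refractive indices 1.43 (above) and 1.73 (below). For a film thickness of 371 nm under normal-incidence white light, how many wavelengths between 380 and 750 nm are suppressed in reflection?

At the upper boundary (n = 1.43 to n = 2.13) the reflected ray undergoes a half-wave phase shift.
Ray reflecting at the bottom interface goes from n = 2.13 toward n = 1.73: no phase shift.
Exactly one π shift → a net half-wave offset.
So the condition for destructive reflection is 2 n t = m λ.
λ = 2 n t / m = 1580 / m nm.
m=2: 790 nm (IR); m=3: 527 nm (visible); m=4: 395 nm (visible); m=5: 316 nm (UV).

2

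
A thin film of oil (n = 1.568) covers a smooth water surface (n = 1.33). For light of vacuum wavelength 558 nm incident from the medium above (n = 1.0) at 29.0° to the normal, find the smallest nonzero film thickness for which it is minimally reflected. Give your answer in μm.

0.187 μm

Ray reflecting at the top interface goes from n = 1.0 toward n = 1.568: a half-wave phase shift.
Ray reflecting at the bottom interface goes from n = 1.568 toward n = 1.33: no phase shift.
The two reflections differ by half a wavelength.
For dark reflection here: 2 n t cos θ_r = m λ.
Snell's law: 1.0 sin 29.0° = 1.568 sin θ_r → sin θ_r = 0.309, cos θ_r = 0.951.
Minimum nonzero at m = 1: t = λ / (2 n cos θ_r) = 558 / (2 × 1.568 × 0.951) = 187 nm.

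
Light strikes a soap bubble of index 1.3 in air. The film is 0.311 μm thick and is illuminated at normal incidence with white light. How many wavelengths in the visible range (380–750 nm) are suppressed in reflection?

1

Ray reflecting at the top interface goes from n = 1.0 toward n = 1.3: a half-wave phase shift.
Bottom surface (1.3 → 1.0): reflection off a lower-index medium gives no phase shift.
Net: one phase inversion between the two reflected rays.
With one net inversion, destructive interference in reflection requires 2 n t = m λ.
λ = 2 n t / m = 809 / m nm.
m=1: 809 nm (IR); m=2: 404 nm (visible); m=3: 270 nm (UV).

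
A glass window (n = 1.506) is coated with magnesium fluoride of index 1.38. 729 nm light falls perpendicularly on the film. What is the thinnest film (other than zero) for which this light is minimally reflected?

Ray reflecting at the top interface goes from n = 1.0 toward n = 1.38: a half-wave phase shift.
Bottom surface (1.38 → 1.506): reflection off a higher-index medium gives a half-wave phase shift.
Zero or two π shifts → no net half-wave offset.
For weak reflection here: 2 n t = (m + ½) λ.
Minimum at m = 0: t = λ / (4 n) = 729 / (4 × 1.38) = 132 nm.

132 nm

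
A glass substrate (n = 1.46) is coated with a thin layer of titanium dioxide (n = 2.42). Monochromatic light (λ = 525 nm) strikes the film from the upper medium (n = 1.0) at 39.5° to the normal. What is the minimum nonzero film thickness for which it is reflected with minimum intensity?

112 nm

At the upper boundary (n = 1.0 to n = 2.42) the reflected ray undergoes a half-wave phase shift.
Ray reflecting at the bottom interface goes from n = 2.42 toward n = 1.46: no phase shift.
Net: one phase inversion between the two reflected rays.
So the condition for destructive reflection is 2 n t cos θ_r = m λ.
Snell's law: 1.0 sin 39.5° = 2.42 sin θ_r → sin θ_r = 0.263, cos θ_r = 0.965.
Minimum nonzero at m = 1: t = λ / (2 n cos θ_r) = 525 / (2 × 2.42 × 0.965) = 112 nm.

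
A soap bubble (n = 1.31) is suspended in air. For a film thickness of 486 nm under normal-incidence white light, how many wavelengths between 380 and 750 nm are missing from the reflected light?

Ray reflecting at the top interface goes from n = 1.0 toward n = 1.31: a half-wave phase shift.
Ray reflecting at the bottom interface goes from n = 1.31 toward n = 1.0: no phase shift.
Net: one phase inversion between the two reflected rays.
So the condition for destructive reflection is 2 n t = m λ.
λ = 2 n t / m = 1273 / m nm.
m=1: 1273 nm (IR); m=2: 637 nm (visible); m=3: 424 nm (visible); m=4: 318 nm (UV).

2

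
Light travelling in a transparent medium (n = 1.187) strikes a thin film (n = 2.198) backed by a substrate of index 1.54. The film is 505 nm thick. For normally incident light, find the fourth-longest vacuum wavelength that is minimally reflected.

At the upper boundary (n = 1.187 to n = 2.198) the reflected ray undergoes a half-wave phase shift.
Bottom surface (2.198 → 1.54): reflection off a lower-index medium gives no phase shift.
Net: one phase inversion between the two reflected rays.
With one net inversion, destructive interference in reflection requires 2 n t = m λ.
λ = 2 n t / m. The fourth-longest wavelength is m = 4: λ = 2 × 2.198 × 505 / 4.00 = 555 nm.

555 nm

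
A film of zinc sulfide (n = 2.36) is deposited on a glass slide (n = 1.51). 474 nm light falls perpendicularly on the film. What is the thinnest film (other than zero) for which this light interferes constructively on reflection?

50.2 nm

Ray reflecting at the top interface goes from n = 1.0 toward n = 2.36: a half-wave phase shift.
Ray reflecting at the bottom interface goes from n = 2.36 toward n = 1.51: no phase shift.
The two reflections differ by half a wavelength.
For maximum reflection here: 2 n t = (m + ½) λ.
Minimum at m = 0: t = λ / (4 n) = 474 / (4 × 2.36) = 50.2 nm.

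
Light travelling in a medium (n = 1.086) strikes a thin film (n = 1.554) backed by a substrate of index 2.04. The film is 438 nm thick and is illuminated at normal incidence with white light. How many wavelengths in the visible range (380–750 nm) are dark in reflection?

2

Top surface (1.086 → 1.554): reflection off a higher-index medium gives a half-wave phase shift.
At the lower boundary (n = 1.554 to n = 2.04) the reflected ray undergoes a half-wave phase shift.
The two reflections carry the same phase change, so no net offset.
With no net inversion, destructive interference in reflection requires 2 n t = (m + ½) λ.
λ = 2 n t / (m + ½) = 1361 / (m + ½) nm.
m=1: 908 nm (IR); m=2: 545 nm (visible); m=3: 389 nm (visible); m=4: 303 nm (UV).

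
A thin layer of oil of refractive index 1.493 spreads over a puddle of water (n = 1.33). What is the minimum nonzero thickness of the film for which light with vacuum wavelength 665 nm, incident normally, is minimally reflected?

Top surface (1.0 → 1.493): reflection off a higher-index medium gives a half-wave phase shift.
At the lower boundary (n = 1.493 to n = 1.33) the reflected ray undergoes no phase shift.
Net: one phase inversion between the two reflected rays.
So the condition for destructive reflection is 2 n t = m λ.
Minimum nonzero at m = 1: t = λ / (2 n) = 665 / (2 × 1.493) = 223 nm.

223 nm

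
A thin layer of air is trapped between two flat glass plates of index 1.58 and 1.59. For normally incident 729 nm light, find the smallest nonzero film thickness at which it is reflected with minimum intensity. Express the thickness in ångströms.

3645 Å

Top surface (1.58 → 1.0): reflection off a lower-index medium gives no phase shift.
Bottom surface (1.0 → 1.59): reflection off a higher-index medium gives a half-wave phase shift.
Net: one phase inversion between the two reflected rays.
So the condition for destructive reflection is 2 n t = m λ.
Minimum nonzero at m = 1: t = λ / (2 n) = 729 / (2 × 1.0) = 365 nm.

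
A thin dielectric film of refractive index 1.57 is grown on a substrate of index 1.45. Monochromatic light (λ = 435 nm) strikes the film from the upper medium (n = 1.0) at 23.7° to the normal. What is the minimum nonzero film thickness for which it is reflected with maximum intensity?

71.7 nm

At the upper boundary (n = 1.0 to n = 1.57) the reflected ray undergoes a half-wave phase shift.
Ray reflecting at the bottom interface goes from n = 1.57 toward n = 1.45: no phase shift.
Net: one phase inversion between the two reflected rays.
So the condition for constructive reflection is 2 n t cos θ_r = (m + ½) λ.
Snell's law: 1.0 sin 23.7° = 1.57 sin θ_r → sin θ_r = 0.256, cos θ_r = 0.967.
Minimum at m = 0: t = λ / (4 n cos θ_r) = 435 / (4 × 1.57 × 0.967) = 71.7 nm.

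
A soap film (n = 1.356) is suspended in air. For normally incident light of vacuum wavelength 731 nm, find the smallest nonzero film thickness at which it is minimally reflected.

At the upper boundary (n = 1.0 to n = 1.356) the reflected ray undergoes a half-wave phase shift.
Ray reflecting at the bottom interface goes from n = 1.356 toward n = 1.0: no phase shift.
Exactly one π shift → a net half-wave offset.
With one net inversion, destructive interference in reflection requires 2 n t = m λ.
Minimum nonzero at m = 1: t = λ / (2 n) = 731 / (2 × 1.356) = 270 nm.

270 nm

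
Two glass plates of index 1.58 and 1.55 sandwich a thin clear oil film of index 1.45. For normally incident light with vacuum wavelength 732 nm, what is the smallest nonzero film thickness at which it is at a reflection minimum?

At the upper boundary (n = 1.58 to n = 1.45) the reflected ray undergoes no phase shift.
Bottom surface (1.45 → 1.55): reflection off a higher-index medium gives a half-wave phase shift.
Exactly one π shift → a net half-wave offset.
With one net inversion, destructive interference in reflection requires 2 n t = m λ.
The smallest nonzero thickness corresponds to m = 1: t = m λ / (2 n) = 1.00 × 732 / (2 × 1.45) = 252 nm.

252 nm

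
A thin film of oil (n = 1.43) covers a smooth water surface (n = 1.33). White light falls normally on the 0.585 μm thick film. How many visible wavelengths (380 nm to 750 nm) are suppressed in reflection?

Ray reflecting at the top interface goes from n = 1.0 toward n = 1.43: a half-wave phase shift.
Ray reflecting at the bottom interface goes from n = 1.43 toward n = 1.33: no phase shift.
The two reflections differ by half a wavelength.
So the condition for destructive reflection is 2 n t = m λ.
λ = 2 n t / m = 1673 / m nm.
m=2: 837 nm (IR); m=3: 558 nm (visible); m=4: 418 nm (visible); m=5: 335 nm (UV).

2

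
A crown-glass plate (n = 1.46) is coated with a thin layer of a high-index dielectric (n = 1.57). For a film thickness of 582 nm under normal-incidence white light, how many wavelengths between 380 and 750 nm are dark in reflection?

2

Top surface (1.0 → 1.57): reflection off a higher-index medium gives a half-wave phase shift.
Bottom surface (1.57 → 1.46): reflection off a lower-index medium gives no phase shift.
The two reflections differ by half a wavelength.
For dark reflection here: 2 n t = m λ.
λ = 2 n t / m = 1827 / m nm.
m=2: 914 nm (IR); m=3: 609 nm (visible); m=4: 457 nm (visible); m=5: 365 nm (UV).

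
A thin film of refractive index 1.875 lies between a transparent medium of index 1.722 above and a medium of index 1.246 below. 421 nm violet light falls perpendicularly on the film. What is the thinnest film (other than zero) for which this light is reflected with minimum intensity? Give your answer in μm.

0.112 μm

At the upper boundary (n = 1.722 to n = 1.875) the reflected ray undergoes a half-wave phase shift.
Bottom surface (1.875 → 1.246): reflection off a lower-index medium gives no phase shift.
Net: one phase inversion between the two reflected rays.
For dark reflection here: 2 n t = m λ.
Minimum nonzero at m = 1: t = λ / (2 n) = 421 / (2 × 1.875) = 112 nm.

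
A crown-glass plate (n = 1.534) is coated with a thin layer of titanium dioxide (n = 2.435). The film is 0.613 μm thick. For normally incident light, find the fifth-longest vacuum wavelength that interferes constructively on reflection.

663 nm

At the upper boundary (n = 1.0 to n = 2.435) the reflected ray undergoes a half-wave phase shift.
Ray reflecting at the bottom interface goes from n = 2.435 toward n = 1.534: no phase shift.
The two reflections differ by half a wavelength.
With one net inversion, constructive interference in reflection requires 2 n t = (m + ½) λ.
λ = 2 n t / (m + ½). The fifth-longest wavelength is m = 4: λ = 2 × 2.435 × 613 / 4.50 = 663 nm.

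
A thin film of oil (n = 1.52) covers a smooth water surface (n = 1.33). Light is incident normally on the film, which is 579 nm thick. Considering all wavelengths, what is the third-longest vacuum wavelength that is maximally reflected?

704 nm

At the upper boundary (n = 1.0 to n = 1.52) the reflected ray undergoes a half-wave phase shift.
Bottom surface (1.52 → 1.33): reflection off a lower-index medium gives no phase shift.
Net: one phase inversion between the two reflected rays.
For strong reflection here: 2 n t = (m + ½) λ.
λ = 2 n t / (m + ½). The third-longest wavelength is m = 2: λ = 2 × 1.52 × 579 / 2.50 = 704 nm.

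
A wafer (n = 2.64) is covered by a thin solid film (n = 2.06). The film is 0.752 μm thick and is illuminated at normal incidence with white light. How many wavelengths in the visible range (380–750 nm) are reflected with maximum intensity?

4

At the upper boundary (n = 1.0 to n = 2.06) the reflected ray undergoes a half-wave phase shift.
At the lower boundary (n = 2.06 to n = 2.64) the reflected ray undergoes a half-wave phase shift.
The two reflections carry the same phase change, so no net offset.
For strong reflection here: 2 n t = m λ.
λ = 2 n t / m = 3098 / m nm.
m=4: 775 nm (IR); m=5: 620 nm (visible); m=6: 516 nm (visible); m=7: 443 nm (visible); m=8: 387 nm (visible); m=9: 344 nm (UV).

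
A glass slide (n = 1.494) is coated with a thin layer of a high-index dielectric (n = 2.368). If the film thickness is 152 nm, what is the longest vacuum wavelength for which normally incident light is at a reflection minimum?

720 nm

Ray reflecting at the top interface goes from n = 1.0 toward n = 2.368: a half-wave phase shift.
Bottom surface (2.368 → 1.494): reflection off a lower-index medium gives no phase shift.
Net: one phase inversion between the two reflected rays.
So the condition for destructive reflection is 2 n t = m λ.
λ = 2 n t / m. The longest wavelength is m = 1: λ = 2 × 2.368 × 152 / 1.00 = 720 nm.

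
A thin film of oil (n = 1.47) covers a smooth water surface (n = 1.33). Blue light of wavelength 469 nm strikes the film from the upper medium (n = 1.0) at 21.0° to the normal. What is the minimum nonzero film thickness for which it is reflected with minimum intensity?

164 nm

Ray reflecting at the top interface goes from n = 1.0 toward n = 1.47: a half-wave phase shift.
Bottom surface (1.47 → 1.33): reflection off a lower-index medium gives no phase shift.
Exactly one π shift → a net half-wave offset.
With one net inversion, destructive interference in reflection requires 2 n t cos θ_r = m λ.
Snell's law: 1.0 sin 21.0° = 1.47 sin θ_r → sin θ_r = 0.244, cos θ_r = 0.970.
Minimum nonzero at m = 1: t = λ / (2 n cos θ_r) = 469 / (2 × 1.47 × 0.970) = 164 nm.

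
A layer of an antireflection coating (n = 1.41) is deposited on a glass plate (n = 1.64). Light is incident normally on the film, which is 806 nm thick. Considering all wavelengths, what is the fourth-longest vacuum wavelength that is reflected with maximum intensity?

568 nm

Top surface (1.0 → 1.41): reflection off a higher-index medium gives a half-wave phase shift.
Bottom surface (1.41 → 1.64): reflection off a higher-index medium gives a half-wave phase shift.
The two reflections carry the same phase change, so no net offset.
For bright reflection here: 2 n t = m λ.
λ = 2 n t / m. The fourth-longest wavelength is m = 4: λ = 2 × 1.41 × 806 / 4.00 = 568 nm.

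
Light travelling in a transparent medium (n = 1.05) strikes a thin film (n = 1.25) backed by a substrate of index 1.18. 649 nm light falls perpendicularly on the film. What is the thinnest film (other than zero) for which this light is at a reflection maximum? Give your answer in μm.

0.130 μm

At the upper boundary (n = 1.05 to n = 1.25) the reflected ray undergoes a half-wave phase shift.
Ray reflecting at the bottom interface goes from n = 1.25 toward n = 1.18: no phase shift.
Net: one phase inversion between the two reflected rays.
With one net inversion, constructive interference in reflection requires 2 n t = (m + ½) λ.
Minimum at m = 0: t = λ / (4 n) = 649 / (4 × 1.25) = 130 nm.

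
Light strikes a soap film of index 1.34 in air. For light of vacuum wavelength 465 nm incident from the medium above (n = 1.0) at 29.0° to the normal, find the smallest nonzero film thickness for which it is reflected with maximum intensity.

93.1 nm

Top surface (1.0 → 1.34): reflection off a higher-index medium gives a half-wave phase shift.
Ray reflecting at the bottom interface goes from n = 1.34 toward n = 1.0: no phase shift.
The two reflections differ by half a wavelength.
With one net inversion, constructive interference in reflection requires 2 n t cos θ_r = (m + ½) λ.
Snell's law: 1.0 sin 29.0° = 1.34 sin θ_r → sin θ_r = 0.362, cos θ_r = 0.932.
Minimum at m = 0: t = λ / (4 n cos θ_r) = 465 / (4 × 1.34 × 0.932) = 93.1 nm.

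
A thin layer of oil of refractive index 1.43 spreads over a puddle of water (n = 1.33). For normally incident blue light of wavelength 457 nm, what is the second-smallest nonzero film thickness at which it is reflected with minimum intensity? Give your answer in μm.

0.320 μm

Top surface (1.0 → 1.43): reflection off a higher-index medium gives a half-wave phase shift.
Bottom surface (1.43 → 1.33): reflection off a lower-index medium gives no phase shift.
Exactly one π shift → a net half-wave offset.
For weak reflection here: 2 n t = m λ.
The second-smallest nonzero thickness corresponds to m = 2: t = m λ / (2 n) = 2.00 × 457 / (2 × 1.43) = 320 nm.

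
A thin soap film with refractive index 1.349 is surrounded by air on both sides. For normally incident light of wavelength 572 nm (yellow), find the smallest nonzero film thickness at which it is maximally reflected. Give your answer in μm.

Ray reflecting at the top interface goes from n = 1.0 toward n = 1.349: a half-wave phase shift.
Bottom surface (1.349 → 1.0): reflection off a lower-index medium gives no phase shift.
Net: one phase inversion between the two reflected rays.
For strong reflection here: 2 n t = (m + ½) λ.
Minimum at m = 0: t = λ / (4 n) = 572 / (4 × 1.349) = 106 nm.

0.106 μm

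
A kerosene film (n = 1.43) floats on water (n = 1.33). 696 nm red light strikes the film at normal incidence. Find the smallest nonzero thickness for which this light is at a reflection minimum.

Ray reflecting at the top interface goes from n = 1.0 toward n = 1.43: a half-wave phase shift.
Ray reflecting at the bottom interface goes from n = 1.43 toward n = 1.33: no phase shift.
Net: one phase inversion between the two reflected rays.
So the condition for destructive reflection is 2 n t = m λ.
The smallest nonzero thickness corresponds to m = 1: t = m λ / (2 n) = 1.00 × 696 / (2 × 1.43) = 243 nm.

243 nm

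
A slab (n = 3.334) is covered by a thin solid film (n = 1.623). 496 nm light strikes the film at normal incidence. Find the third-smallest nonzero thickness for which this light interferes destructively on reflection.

Top surface (1.0 → 1.623): reflection off a higher-index medium gives a half-wave phase shift.
At the lower boundary (n = 1.623 to n = 3.334) the reflected ray undergoes a half-wave phase shift.
Zero or two π shifts → no net half-wave offset.
So the condition for destructive reflection is 2 n t = (m + ½) λ.
The third-smallest nonzero thickness corresponds to m = 2: t = (m + ½) λ / (2 n) = 2.50 × 496 / (2 × 1.623) = 382 nm.

382 nm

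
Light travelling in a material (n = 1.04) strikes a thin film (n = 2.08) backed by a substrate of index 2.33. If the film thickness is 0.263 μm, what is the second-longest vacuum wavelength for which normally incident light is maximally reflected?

547 nm

Top surface (1.04 → 2.08): reflection off a higher-index medium gives a half-wave phase shift.
At the lower boundary (n = 2.08 to n = 2.33) the reflected ray undergoes a half-wave phase shift.
Zero or two π shifts → no net half-wave offset.
With no net inversion, constructive interference in reflection requires 2 n t = m λ.
λ = 2 n t / m. The second-longest wavelength is m = 2: λ = 2 × 2.08 × 263 / 2.00 = 547 nm.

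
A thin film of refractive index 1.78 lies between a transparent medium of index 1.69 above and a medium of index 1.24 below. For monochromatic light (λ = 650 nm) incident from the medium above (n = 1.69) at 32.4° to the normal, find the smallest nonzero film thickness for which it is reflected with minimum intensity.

212 nm

Top surface (1.69 → 1.78): reflection off a higher-index medium gives a half-wave phase shift.
Bottom surface (1.78 → 1.24): reflection off a lower-index medium gives no phase shift.
Exactly one π shift → a net half-wave offset.
For minimum reflection here: 2 n t cos θ_r = m λ.
Snell's law: 1.69 sin 32.4° = 1.78 sin θ_r → sin θ_r = 0.509, cos θ_r = 0.861.
Minimum nonzero at m = 1: t = λ / (2 n cos θ_r) = 650 / (2 × 1.78 × 0.861) = 212 nm.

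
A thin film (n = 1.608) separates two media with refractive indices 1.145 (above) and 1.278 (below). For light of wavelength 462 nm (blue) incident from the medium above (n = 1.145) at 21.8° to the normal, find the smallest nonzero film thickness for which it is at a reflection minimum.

149 nm

Ray reflecting at the top interface goes from n = 1.145 toward n = 1.608: a half-wave phase shift.
Bottom surface (1.608 → 1.278): reflection off a lower-index medium gives no phase shift.
Net: one phase inversion between the two reflected rays.
So the condition for destructive reflection is 2 n t cos θ_r = m λ.
Snell's law: 1.145 sin 21.8° = 1.608 sin θ_r → sin θ_r = 0.264, cos θ_r = 0.964.
Minimum nonzero at m = 1: t = λ / (2 n cos θ_r) = 462 / (2 × 1.608 × 0.964) = 149 nm.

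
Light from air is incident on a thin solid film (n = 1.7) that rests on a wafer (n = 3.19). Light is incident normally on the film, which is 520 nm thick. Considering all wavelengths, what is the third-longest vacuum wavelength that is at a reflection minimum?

707 nm

Top surface (1.0 → 1.7): reflection off a higher-index medium gives a half-wave phase shift.
Bottom surface (1.7 → 3.19): reflection off a higher-index medium gives a half-wave phase shift.
Zero or two π shifts → no net half-wave offset.
So the condition for destructive reflection is 2 n t = (m + ½) λ.
λ = 2 n t / (m + ½). The third-longest wavelength is m = 2: λ = 2 × 1.7 × 520 / 2.50 = 707 nm.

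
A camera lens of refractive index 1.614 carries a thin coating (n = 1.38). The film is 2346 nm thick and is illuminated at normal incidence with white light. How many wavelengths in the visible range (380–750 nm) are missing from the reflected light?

Ray reflecting at the top interface goes from n = 1.0 toward n = 1.38: a half-wave phase shift.
At the lower boundary (n = 1.38 to n = 1.614) the reflected ray undergoes a half-wave phase shift.
The two reflections carry the same phase change, so no net offset.
With no net inversion, destructive interference in reflection requires 2 n t = (m + ½) λ.
λ = 2 n t / (m + ½) = 6475 / (m + ½) nm.
m=8: 762 nm (IR); m=9: 682 nm (visible); m=10: 617 nm (visible); m=11: 563 nm (visible); m=12: 518 nm (visible); m=13: 480 nm (visible); m=14: 447 nm (visible); m=15: 418 nm (visible); m=16: 392 nm (visible); m=17: 370 nm (UV).

8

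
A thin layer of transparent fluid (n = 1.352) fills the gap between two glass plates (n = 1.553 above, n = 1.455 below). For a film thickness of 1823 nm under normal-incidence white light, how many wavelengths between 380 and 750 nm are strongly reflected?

6

At the upper boundary (n = 1.553 to n = 1.352) the reflected ray undergoes no phase shift.
At the lower boundary (n = 1.352 to n = 1.455) the reflected ray undergoes a half-wave phase shift.
Net: one phase inversion between the two reflected rays.
For bright reflection here: 2 n t = (m + ½) λ.
λ = 2 n t / (m + ½) = 4929 / (m + ½) nm.
m=6: 758 nm (IR); m=7: 657 nm (visible); m=8: 580 nm (visible); m=9: 519 nm (visible); m=10: 469 nm (visible); m=11: 429 nm (visible); m=12: 394 nm (visible); m=13: 365 nm (UV).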